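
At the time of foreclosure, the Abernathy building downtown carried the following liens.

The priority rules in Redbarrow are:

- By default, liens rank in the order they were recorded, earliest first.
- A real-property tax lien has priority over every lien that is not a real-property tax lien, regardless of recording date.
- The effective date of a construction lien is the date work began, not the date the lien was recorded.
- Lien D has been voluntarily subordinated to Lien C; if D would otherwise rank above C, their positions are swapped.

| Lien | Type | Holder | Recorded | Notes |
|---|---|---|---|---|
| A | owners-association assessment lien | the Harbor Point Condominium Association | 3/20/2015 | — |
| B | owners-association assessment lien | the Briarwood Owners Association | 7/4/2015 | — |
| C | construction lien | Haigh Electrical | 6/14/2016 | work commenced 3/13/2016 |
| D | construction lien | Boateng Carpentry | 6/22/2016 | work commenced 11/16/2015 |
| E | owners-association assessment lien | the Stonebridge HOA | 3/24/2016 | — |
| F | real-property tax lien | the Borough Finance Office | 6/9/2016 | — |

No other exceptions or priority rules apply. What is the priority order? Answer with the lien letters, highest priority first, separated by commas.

Adjusting effective dates: C is treated as recorded 3/13/2016, the work-commencement date; D relates back to 11/16/2015 (work commenced).
As a real-property tax lien, F is senior to every other lien.
The other liens, earliest effective date first: A (3/20/2015), B (7/4/2015), D (11/16/2015), C (3/13/2016), E (3/24/2016).
D is senior to C before the subordination, so the two trade places.

F, A, B, C, D, E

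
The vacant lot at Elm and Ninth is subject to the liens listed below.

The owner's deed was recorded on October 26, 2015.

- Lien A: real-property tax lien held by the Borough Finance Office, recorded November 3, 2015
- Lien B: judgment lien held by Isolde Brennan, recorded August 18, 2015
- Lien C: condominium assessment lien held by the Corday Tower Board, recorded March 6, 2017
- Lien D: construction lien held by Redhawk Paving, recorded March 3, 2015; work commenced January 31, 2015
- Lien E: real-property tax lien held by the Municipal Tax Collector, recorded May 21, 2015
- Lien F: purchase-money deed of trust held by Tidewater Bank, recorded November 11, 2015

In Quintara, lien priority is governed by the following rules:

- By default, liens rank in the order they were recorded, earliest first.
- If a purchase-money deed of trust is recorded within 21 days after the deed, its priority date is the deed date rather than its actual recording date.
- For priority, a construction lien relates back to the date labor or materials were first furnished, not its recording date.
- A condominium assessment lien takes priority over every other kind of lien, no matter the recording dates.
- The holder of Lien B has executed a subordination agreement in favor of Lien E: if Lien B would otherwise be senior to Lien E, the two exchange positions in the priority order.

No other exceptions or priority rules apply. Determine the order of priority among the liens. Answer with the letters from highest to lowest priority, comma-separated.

C, D, E, B, F, A

Effective dates after the stated exceptions: D's effective date is January 31, 2015, when work began; F's effective date is the deed date, October 26, 2015.
C is a condominium assessment lien and takes priority over every other lien.
Among the remaining liens, by effective date: D (January 31, 2015), E (May 21, 2015), B (August 18, 2015), F (October 26, 2015), A (November 3, 2015).
B is already junior to E, so the subordination agreement changes nothing.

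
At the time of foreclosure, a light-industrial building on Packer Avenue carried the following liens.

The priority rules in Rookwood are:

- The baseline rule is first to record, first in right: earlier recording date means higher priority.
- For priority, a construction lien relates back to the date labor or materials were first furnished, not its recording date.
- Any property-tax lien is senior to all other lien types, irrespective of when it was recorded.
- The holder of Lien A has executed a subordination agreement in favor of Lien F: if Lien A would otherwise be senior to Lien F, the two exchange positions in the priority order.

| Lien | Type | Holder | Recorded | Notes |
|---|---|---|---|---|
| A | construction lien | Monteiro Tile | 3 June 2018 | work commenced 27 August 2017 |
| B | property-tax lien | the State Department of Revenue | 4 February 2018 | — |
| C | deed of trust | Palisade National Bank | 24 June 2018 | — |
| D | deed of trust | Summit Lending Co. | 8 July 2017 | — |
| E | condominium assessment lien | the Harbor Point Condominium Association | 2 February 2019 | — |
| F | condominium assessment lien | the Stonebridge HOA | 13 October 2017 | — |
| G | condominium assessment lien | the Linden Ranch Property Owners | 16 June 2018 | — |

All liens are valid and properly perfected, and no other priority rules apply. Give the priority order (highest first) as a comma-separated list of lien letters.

Effective dates: A's effective date is 27 August 2017, when work began.
B, as a property-tax lien, has superpriority and ranks first.
The other liens, earliest effective date first: D (8 July 2017), A (27 August 2017), F (13 October 2017), G (16 June 2018), C (24 June 2018), E (2 February 2019).
A is senior to F before the subordination, so the two trade places.

B, D, F, A, G, C, E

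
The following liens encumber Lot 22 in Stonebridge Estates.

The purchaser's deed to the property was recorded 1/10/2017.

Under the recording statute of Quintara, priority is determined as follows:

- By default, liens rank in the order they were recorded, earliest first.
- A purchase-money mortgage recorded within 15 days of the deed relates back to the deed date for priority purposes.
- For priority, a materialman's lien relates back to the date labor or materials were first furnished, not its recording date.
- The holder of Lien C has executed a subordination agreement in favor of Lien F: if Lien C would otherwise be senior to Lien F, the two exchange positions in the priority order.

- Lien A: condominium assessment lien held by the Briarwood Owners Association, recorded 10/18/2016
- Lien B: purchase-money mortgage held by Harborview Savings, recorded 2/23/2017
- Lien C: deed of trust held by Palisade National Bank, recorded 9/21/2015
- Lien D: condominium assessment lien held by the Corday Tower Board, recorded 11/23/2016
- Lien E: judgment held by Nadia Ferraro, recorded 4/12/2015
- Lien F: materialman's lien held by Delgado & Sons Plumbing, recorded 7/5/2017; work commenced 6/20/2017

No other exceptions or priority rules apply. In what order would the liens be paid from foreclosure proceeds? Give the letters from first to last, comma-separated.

E, F, A, D, B, C

Effective dates: B was recorded 44 days after the deed, outside the 15-day window, so it keeps its recording date; F relates back to 6/20/2017 (work commenced).
Ordering by effective date: E (4/12/2015), C (9/21/2015), A (10/18/2016), D (11/23/2016), B (2/23/2017), F (6/20/2017).
Because C would otherwise rank above F, the subordination swaps them.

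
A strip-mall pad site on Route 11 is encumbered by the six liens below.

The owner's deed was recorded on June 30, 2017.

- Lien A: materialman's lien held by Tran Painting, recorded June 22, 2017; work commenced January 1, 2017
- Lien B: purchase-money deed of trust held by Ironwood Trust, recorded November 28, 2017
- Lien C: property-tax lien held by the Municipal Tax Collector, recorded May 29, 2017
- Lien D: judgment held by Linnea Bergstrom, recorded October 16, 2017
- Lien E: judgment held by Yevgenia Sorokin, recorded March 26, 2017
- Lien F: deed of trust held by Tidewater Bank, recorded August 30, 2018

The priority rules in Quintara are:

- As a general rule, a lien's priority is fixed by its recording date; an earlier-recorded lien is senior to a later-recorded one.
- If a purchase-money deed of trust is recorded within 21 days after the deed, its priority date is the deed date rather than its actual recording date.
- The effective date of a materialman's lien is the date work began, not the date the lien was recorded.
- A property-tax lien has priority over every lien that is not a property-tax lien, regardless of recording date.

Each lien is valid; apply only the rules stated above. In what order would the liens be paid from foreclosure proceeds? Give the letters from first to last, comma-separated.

C, A, E, D, B, F

First, effective dates: A's effective date is January 1, 2017, when work began; B was recorded 151 days after the deed, outside the 21-day window, so it keeps its recording date.
C is a property-tax lien and takes priority over every other lien.
Remaining liens by effective date: A (January 1, 2017), E (March 26, 2017), D (October 16, 2017), B (November 28, 2017), F (August 30, 2018).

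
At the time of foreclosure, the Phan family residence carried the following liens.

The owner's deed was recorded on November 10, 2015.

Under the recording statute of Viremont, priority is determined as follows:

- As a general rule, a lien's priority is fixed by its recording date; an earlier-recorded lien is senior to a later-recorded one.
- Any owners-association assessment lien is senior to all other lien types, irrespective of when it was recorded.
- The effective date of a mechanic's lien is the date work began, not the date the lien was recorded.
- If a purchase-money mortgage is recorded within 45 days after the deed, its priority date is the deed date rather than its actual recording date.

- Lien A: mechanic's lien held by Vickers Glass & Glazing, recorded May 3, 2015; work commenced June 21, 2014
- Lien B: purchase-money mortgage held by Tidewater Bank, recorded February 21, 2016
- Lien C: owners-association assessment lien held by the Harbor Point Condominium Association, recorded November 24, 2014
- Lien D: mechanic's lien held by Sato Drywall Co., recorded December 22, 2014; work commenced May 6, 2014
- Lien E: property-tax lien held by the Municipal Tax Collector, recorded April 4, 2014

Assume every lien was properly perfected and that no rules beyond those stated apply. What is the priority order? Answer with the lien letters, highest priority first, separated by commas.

C, E, D, A, B

Adjusting effective dates: A relates back to June 21, 2014 (work commenced); B missed the 45-day window (103 days after the deed), so its recording date stands; D's effective date is May 6, 2014, when work began.
C is an owners-association assessment lien, so it outranks all other liens regardless of date.
Among the remaining liens, by effective date: E (April 4, 2014), D (May 6, 2014), A (June 21, 2014), B (February 21, 2016).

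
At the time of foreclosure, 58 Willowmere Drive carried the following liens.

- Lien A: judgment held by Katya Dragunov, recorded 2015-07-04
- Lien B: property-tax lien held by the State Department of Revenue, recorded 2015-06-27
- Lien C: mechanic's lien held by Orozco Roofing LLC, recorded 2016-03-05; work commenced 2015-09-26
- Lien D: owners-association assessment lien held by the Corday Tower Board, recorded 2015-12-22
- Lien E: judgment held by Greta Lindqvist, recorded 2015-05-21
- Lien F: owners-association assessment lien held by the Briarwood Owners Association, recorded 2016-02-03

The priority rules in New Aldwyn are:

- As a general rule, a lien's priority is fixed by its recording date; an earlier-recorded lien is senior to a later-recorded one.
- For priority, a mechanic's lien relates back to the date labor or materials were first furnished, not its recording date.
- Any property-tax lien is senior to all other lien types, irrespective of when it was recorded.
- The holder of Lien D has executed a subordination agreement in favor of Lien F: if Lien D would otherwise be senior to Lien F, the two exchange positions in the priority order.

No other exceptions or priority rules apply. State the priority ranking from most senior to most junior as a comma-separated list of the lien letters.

Adjusting effective dates: C is treated as recorded 2015-09-26, the work-commencement date.
B is a property-tax lien and takes priority over every other lien.
Among the remaining liens, by effective date: E (2015-05-21), A (2015-07-04), C (2015-09-26), D (2015-12-22), F (2016-02-03).
The subordination applies — D was senior to F — so D and F swap.

B, E, A, C, F, D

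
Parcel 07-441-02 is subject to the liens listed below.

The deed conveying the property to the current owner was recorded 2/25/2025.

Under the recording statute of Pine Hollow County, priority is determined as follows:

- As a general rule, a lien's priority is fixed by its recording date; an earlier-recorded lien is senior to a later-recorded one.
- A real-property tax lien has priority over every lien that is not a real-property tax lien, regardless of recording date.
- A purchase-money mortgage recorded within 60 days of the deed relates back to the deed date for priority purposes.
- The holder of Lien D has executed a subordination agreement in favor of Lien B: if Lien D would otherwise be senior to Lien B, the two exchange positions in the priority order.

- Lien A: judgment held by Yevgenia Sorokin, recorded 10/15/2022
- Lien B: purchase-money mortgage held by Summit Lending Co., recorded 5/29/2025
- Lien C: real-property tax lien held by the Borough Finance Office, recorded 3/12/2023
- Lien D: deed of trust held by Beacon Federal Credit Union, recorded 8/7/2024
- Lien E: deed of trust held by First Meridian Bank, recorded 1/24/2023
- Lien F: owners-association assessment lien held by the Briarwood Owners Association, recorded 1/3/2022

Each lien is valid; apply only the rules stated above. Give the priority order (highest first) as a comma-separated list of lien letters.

C, F, A, E, B, D

Adjusting effective dates: B missed the 60-day window (93 days after the deed), so its recording date stands.
C is a real-property tax lien and takes priority over every other lien.
The other liens, earliest effective date first: F (1/3/2022), A (10/15/2022), E (1/24/2023), D (8/7/2024), B (5/29/2025).
D would otherwise be senior to B, so under the subordination agreement D and B exchange positions.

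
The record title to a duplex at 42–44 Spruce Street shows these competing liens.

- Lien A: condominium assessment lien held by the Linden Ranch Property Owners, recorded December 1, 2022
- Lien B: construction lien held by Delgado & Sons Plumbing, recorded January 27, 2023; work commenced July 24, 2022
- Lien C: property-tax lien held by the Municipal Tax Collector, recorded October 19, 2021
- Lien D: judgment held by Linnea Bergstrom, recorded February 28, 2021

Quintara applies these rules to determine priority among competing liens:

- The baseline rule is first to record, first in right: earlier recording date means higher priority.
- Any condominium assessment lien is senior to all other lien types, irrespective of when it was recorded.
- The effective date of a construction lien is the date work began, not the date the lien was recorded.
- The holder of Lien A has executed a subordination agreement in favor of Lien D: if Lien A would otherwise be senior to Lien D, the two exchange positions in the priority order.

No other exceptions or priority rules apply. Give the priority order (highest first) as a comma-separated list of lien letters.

First, effective dates: B is treated as recorded July 24, 2022, the work-commencement date.
A, as a condominium assessment lien, has superpriority and ranks first.
Ordering the rest by effective date: D (February 28, 2021), C (October 19, 2021), B (July 24, 2022).
A is senior to D before the subordination, so the two trade places.

D, A, C, B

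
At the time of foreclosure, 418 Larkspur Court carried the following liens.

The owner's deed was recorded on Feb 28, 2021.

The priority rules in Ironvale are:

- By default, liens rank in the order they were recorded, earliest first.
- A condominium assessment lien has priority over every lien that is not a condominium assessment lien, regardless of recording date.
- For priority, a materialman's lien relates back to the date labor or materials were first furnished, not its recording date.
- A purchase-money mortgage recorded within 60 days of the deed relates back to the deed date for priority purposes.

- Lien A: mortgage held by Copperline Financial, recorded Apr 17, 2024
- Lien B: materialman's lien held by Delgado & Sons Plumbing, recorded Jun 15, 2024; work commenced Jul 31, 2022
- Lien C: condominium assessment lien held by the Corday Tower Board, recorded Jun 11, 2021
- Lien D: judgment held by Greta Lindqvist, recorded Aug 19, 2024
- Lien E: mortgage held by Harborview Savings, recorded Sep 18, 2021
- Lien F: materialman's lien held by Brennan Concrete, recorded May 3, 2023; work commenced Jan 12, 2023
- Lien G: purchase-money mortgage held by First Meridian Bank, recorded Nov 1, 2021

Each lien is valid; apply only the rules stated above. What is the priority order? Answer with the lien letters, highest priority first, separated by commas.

Effective dates: B relates back to Jul 31, 2022 (work commenced); F is treated as recorded Jan 12, 2023, the work-commencement date; G missed the 60-day window (246 days after the deed), so its recording date stands.
C is a condominium assessment lien and takes priority over every other lien.
Remaining liens by effective date: E (Sep 18, 2021), G (Nov 1, 2021), B (Jul 31, 2022), F (Jan 12, 2023), A (Apr 17, 2024), D (Aug 19, 2024).

C, E, G, B, F, A, D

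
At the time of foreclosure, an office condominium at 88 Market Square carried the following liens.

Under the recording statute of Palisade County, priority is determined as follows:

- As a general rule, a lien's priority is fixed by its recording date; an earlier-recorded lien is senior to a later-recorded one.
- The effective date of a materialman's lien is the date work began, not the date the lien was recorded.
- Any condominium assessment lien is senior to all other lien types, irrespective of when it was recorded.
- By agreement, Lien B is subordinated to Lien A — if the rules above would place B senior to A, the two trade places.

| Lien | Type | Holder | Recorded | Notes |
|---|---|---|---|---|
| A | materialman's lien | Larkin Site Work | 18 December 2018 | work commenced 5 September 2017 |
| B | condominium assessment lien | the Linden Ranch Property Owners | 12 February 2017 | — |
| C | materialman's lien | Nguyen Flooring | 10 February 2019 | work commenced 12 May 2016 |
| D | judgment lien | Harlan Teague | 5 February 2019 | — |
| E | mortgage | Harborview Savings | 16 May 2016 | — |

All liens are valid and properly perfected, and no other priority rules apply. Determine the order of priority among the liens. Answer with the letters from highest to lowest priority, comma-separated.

Effective dates: A relates back to 5 September 2017 (work commenced); C's effective date is 12 May 2016, when work began.
B is a condominium assessment lien and takes priority over every other lien.
Among the remaining liens, by effective date: C (12 May 2016), E (16 May 2016), A (5 September 2017), D (5 February 2019).
The subordination applies — B was senior to A — so B and A swap.

A, C, E, B, D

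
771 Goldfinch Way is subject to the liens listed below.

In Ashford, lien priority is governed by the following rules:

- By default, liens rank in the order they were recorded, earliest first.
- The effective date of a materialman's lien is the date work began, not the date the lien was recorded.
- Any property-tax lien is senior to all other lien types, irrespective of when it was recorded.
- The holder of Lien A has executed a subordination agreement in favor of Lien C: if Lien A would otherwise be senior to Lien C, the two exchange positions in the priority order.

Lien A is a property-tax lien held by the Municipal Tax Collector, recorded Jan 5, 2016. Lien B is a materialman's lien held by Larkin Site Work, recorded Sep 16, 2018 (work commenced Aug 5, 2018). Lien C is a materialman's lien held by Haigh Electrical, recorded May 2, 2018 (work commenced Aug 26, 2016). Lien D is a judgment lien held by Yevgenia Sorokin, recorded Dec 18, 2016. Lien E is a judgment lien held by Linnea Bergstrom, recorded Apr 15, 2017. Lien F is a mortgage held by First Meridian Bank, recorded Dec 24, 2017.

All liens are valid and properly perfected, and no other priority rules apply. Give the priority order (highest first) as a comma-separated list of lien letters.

Effective dates after the stated exceptions: B's effective date is Aug 5, 2018, when work began; C's effective date is Aug 26, 2016, when work began.
A, as a property-tax lien, has superpriority and ranks first.
Remaining liens by effective date: C (Aug 26, 2016), D (Dec 18, 2016), E (Apr 15, 2017), F (Dec 24, 2017), B (Aug 5, 2018).
A would otherwise be senior to C, so under the subordination agreement A and C exchange positions.

C, A, D, E, F, B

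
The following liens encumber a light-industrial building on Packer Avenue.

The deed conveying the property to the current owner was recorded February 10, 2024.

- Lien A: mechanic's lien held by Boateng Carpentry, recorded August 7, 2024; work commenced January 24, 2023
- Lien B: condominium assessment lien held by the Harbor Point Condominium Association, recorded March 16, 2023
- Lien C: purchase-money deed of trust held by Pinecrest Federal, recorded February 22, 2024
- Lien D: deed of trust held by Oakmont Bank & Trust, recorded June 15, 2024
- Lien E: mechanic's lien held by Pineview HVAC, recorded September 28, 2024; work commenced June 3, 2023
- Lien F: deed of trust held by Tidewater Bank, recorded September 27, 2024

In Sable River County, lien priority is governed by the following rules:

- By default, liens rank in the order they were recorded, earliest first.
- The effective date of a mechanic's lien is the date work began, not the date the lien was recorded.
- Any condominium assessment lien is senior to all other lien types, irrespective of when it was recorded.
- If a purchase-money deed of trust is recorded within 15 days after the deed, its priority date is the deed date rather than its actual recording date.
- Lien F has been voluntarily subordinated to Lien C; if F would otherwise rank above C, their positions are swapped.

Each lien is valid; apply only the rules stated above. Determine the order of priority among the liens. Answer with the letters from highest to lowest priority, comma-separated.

B, A, E, C, D, F

Effective dates after the stated exceptions: A is treated as recorded January 24, 2023, the work-commencement date; C relates back to the deed date February 10, 2024; E relates back to June 3, 2023 (work commenced).
B is a condominium assessment lien and takes priority over every other lien.
Remaining liens by effective date: A (January 24, 2023), E (June 3, 2023), C (February 10, 2024), D (June 15, 2024), F (September 27, 2024).
F already ranks below C; the subordination has no effect.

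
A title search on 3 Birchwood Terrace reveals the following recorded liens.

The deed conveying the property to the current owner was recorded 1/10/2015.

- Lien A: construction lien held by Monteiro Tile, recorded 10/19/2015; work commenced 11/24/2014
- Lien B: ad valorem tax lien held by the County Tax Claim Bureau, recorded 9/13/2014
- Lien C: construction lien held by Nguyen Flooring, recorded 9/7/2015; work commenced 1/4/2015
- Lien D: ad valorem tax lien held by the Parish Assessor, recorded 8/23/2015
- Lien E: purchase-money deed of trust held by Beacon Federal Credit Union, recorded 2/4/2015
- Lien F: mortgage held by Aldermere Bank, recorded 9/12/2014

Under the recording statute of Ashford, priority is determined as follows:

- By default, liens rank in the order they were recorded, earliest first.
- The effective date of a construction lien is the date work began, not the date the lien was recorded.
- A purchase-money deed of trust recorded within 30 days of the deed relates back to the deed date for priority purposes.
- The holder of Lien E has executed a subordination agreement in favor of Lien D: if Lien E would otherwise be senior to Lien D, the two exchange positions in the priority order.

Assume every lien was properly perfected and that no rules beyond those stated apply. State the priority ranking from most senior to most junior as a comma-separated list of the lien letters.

Effective dates after the stated exceptions: A's effective date is 11/24/2014, when work began; C's effective date is 1/4/2015, when work began; E was recorded within the 30-day window, so its effective date is the deed date 1/10/2015.
Ordering by effective date: F (9/12/2014), B (9/13/2014), A (11/24/2014), C (1/4/2015), E (1/10/2015), D (8/23/2015).
E is senior to D before the subordination, so the two trade places.

F, B, A, C, D, E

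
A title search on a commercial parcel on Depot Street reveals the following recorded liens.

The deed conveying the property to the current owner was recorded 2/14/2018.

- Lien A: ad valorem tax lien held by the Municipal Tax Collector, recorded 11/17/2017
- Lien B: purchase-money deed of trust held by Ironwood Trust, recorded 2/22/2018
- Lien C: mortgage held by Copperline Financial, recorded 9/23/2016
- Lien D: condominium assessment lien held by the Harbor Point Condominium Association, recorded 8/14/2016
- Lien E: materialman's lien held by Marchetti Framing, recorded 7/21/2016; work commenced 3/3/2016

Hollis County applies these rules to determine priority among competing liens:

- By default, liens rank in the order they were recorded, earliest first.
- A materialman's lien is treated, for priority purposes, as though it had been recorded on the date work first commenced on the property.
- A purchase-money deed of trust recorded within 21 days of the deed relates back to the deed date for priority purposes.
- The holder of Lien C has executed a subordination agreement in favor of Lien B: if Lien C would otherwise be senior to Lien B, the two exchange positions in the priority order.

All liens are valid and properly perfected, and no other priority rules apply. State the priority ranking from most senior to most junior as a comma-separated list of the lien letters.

First, effective dates: B's effective date is the deed date, 2/14/2018; E's effective date is 3/3/2016, when work began.
Ordering by effective date: E (3/3/2016), D (8/14/2016), C (9/23/2016), A (11/17/2017), B (2/14/2018).
The subordination applies — C was senior to B — so C and B swap.

E, D, B, A, C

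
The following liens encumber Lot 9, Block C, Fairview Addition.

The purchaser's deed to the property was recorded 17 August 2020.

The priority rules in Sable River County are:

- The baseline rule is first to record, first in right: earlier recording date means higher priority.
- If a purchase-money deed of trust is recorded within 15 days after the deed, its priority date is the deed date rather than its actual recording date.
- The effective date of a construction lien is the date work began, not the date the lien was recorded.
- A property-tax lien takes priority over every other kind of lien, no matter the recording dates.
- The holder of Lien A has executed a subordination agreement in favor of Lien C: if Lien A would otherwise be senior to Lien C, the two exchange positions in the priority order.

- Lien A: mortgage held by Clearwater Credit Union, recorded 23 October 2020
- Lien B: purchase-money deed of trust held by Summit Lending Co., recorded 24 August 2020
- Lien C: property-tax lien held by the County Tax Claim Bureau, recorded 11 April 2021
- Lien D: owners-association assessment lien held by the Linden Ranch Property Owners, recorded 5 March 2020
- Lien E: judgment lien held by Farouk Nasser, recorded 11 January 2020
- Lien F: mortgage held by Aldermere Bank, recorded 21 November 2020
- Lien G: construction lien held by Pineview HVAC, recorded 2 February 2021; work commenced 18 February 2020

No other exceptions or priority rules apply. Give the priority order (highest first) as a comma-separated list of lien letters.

C, E, G, D, B, A, F

Effective dates after the stated exceptions: B was recorded within the 15-day window, so its effective date is the deed date 17 August 2020; G's effective date is 18 February 2020, when work began.
C is a property-tax lien, so it outranks all other liens regardless of date.
Among the remaining liens, by effective date: E (11 January 2020), G (18 February 2020), D (5 March 2020), B (17 August 2020), A (23 October 2020), F (21 November 2020).
A already ranks below C; the subordination has no effect.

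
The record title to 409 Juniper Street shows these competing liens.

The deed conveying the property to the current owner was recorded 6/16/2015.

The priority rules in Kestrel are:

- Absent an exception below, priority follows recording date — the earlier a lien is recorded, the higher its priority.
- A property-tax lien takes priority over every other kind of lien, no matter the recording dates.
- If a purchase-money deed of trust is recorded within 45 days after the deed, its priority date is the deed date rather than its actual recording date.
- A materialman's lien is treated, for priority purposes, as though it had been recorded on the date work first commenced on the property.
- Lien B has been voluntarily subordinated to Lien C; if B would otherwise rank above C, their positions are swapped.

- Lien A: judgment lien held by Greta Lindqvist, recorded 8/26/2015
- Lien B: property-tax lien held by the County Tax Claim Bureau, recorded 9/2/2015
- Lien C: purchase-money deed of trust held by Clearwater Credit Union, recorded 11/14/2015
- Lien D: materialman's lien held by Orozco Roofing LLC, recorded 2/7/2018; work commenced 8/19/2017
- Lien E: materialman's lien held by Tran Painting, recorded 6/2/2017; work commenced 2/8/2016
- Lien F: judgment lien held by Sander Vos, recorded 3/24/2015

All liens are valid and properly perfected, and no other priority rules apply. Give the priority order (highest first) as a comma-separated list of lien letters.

C, F, A, B, E, D

Effective dates after the stated exceptions: C was recorded 151 days after the deed, outside the 45-day window, so it keeps its recording date; D relates back to 8/19/2017 (work commenced); E is treated as recorded 2/8/2016, the work-commencement date.
As a property-tax lien, B is senior to every other lien.
Ordering the rest by effective date: F (3/24/2015), A (8/26/2015), C (11/14/2015), E (2/8/2016), D (8/19/2017).
Because B would otherwise rank above C, the subordination swaps them.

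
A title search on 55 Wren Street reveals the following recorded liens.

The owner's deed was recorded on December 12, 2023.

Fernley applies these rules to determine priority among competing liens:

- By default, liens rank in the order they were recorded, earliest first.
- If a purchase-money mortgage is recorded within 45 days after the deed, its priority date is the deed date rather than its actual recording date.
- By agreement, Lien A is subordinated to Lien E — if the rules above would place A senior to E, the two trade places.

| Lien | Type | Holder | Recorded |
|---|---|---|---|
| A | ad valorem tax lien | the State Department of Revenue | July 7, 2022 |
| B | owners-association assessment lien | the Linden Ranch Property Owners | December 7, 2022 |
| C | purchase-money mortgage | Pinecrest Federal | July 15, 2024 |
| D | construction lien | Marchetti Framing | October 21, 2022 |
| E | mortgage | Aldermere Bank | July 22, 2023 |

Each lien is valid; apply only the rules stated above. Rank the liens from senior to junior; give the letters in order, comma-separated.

E, D, B, A, C

Effective dates after the stated exceptions: C missed the 45-day window (216 days after the deed), so its recording date stands.
Sorted by effective date: A (July 7, 2022), D (October 21, 2022), B (December 7, 2022), E (July 22, 2023), C (July 15, 2024).
The subordination applies — A was senior to E — so A and E swap.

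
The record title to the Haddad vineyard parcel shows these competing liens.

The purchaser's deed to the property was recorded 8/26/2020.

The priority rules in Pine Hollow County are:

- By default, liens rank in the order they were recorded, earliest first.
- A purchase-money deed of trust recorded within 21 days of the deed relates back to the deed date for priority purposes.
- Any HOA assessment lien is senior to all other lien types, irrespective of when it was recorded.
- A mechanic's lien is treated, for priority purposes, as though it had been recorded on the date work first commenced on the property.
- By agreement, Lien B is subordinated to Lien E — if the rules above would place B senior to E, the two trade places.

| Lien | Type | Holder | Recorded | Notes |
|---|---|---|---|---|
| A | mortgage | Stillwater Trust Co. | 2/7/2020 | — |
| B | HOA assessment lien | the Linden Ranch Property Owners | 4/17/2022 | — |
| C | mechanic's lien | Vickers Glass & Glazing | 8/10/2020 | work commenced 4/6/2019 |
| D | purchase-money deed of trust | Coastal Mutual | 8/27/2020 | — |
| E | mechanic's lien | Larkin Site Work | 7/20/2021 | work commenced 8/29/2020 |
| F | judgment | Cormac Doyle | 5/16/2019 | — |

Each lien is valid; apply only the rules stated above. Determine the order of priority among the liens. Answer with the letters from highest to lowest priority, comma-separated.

First, effective dates: C relates back to 4/6/2019 (work commenced); D's effective date is the deed date, 8/26/2020; E's effective date is 8/29/2020, when work began.
As an HOA assessment lien, B is senior to every other lien.
Among the remaining liens, by effective date: C (4/6/2019), F (5/16/2019), A (2/7/2020), D (8/26/2020), E (8/29/2020).
Because B would otherwise rank above E, the subordination swaps them.

E, C, F, A, D, B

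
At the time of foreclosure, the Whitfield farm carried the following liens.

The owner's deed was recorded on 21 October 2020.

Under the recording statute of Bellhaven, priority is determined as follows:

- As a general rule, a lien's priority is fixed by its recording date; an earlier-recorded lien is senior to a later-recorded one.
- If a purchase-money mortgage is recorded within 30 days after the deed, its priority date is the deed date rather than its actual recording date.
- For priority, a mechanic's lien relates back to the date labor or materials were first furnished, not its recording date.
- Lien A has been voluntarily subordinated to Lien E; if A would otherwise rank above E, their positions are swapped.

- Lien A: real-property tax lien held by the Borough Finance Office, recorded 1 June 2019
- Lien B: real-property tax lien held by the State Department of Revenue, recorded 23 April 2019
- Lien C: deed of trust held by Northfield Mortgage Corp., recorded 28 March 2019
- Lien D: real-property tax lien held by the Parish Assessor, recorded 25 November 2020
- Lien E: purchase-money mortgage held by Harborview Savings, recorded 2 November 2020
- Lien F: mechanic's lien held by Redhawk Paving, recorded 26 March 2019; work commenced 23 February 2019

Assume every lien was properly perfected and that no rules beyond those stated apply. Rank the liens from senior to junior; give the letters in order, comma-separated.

Effective dates: E's effective date is the deed date, 21 October 2020; F is treated as recorded 23 February 2019, the work-commencement date.
Ordering by effective date: F (23 February 2019), C (28 March 2019), B (23 April 2019), A (1 June 2019), E (21 October 2020), D (25 November 2020).
The subordination applies — A was senior to E — so A and E swap.

F, C, B, E, A, D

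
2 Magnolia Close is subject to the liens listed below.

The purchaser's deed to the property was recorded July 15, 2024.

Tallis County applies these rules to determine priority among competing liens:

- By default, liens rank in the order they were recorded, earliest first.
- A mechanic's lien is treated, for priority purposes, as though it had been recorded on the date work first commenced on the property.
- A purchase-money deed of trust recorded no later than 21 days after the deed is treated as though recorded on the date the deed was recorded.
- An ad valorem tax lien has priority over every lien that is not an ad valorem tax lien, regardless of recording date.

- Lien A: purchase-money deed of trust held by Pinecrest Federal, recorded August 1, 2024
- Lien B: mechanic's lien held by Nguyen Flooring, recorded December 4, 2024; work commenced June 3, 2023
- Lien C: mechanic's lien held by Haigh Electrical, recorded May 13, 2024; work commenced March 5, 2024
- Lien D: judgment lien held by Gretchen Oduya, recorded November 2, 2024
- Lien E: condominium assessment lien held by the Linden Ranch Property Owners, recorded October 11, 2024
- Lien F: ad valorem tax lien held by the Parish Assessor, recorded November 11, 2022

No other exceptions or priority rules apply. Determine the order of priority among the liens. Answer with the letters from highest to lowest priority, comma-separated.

F, B, C, A, E, D

Effective dates: A relates back to the deed date July 15, 2024; B's effective date is June 3, 2023, when work began; C relates back to March 5, 2024 (work commenced).
As an ad valorem tax lien, F is senior to every other lien.
Ordering the rest by effective date: B (June 3, 2023), C (March 5, 2024), A (July 15, 2024), E (October 11, 2024), D (November 2, 2024).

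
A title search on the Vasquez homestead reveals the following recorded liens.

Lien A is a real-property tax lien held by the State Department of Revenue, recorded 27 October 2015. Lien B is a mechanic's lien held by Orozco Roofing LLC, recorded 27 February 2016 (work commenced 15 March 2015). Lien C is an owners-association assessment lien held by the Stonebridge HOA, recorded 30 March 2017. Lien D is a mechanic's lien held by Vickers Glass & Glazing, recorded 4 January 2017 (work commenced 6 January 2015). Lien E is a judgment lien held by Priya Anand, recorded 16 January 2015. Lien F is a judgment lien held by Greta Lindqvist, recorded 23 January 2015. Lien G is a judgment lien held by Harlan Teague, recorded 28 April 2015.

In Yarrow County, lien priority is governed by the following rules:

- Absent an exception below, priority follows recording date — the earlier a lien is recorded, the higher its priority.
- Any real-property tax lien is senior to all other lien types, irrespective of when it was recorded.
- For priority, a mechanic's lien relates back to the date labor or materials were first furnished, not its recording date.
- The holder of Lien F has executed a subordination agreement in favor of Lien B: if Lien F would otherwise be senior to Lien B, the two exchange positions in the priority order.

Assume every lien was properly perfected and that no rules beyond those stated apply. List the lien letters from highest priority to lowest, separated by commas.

Effective dates: B's effective date is 15 March 2015, when work began; D's effective date is 6 January 2015, when work began.
A is a real-property tax lien, so it outranks all other liens regardless of date.
Among the remaining liens, by effective date: D (6 January 2015), E (16 January 2015), F (23 January 2015), B (15 March 2015), G (28 April 2015), C (30 March 2017).
F would otherwise be senior to B, so under the subordination agreement F and B exchange positions.

A, D, E, B, F, G, C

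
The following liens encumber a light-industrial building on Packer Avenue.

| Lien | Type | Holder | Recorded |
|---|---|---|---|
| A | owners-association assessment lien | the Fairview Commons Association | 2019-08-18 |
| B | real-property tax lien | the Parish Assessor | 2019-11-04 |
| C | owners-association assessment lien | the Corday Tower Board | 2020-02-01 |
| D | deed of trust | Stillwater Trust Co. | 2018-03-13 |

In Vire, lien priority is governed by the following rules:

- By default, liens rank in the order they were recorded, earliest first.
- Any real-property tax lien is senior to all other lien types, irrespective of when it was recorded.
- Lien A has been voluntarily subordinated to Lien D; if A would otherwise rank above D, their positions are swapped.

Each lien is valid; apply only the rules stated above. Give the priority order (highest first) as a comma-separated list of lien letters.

B, D, A, C

B is a real-property tax lien and takes priority over every other lien.
Among the remaining liens, by effective date: D (2018-03-13), A (2019-08-18), C (2020-02-01).
Since A is not senior to D, the subordination leaves the order unchanged.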